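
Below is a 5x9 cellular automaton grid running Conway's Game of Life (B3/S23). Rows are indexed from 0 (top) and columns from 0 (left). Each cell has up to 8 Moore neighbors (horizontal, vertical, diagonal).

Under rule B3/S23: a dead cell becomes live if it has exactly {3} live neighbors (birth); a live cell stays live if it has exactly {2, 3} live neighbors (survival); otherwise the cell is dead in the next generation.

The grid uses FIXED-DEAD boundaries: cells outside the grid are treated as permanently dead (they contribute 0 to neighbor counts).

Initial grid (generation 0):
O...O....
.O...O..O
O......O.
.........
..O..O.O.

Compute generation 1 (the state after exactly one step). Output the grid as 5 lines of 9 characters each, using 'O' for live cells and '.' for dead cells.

Simulating step by step:
Generation 0 (given above): 10 live cells
Generation 1: 3 live cells
(generation 1 grid is the final answer)

Answer: .........
OO.......
.........
......O..
.........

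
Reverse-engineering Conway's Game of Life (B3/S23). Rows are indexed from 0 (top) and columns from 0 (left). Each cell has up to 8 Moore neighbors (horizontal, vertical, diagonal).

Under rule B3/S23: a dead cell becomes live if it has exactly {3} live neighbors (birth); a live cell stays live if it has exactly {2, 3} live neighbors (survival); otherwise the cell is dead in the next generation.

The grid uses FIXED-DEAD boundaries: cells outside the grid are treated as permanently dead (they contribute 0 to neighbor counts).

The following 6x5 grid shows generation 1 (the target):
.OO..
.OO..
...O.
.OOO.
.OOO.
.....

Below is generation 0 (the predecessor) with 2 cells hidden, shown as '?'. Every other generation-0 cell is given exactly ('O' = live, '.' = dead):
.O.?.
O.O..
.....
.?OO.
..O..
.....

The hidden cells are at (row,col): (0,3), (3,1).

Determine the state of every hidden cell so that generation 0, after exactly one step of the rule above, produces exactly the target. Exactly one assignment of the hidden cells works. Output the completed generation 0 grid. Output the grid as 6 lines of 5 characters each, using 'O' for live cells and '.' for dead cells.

Hidden generation-0 cells (in order): (0,3), (3,1).
A hidden cell only influences target cells in its own 3x3 neighborhood. Try each of the 2^2 = 4 assignments, step the completed generation 0 forward once under B3/S23, and compare with the target:
  (0,3)=. (3,1)=. -> step gives (0,2)='.' but target has 'O' -> reject
  (0,3)=. (3,1)=O -> step gives (0,2)='.' but target has 'O' -> reject
  (0,3)=O (3,1)=. -> step gives (2,1)='O' but target has '.' -> reject
  (0,3)=O (3,1)=O -> step reproduces the target at every cell -> ACCEPT
Unique solution: (0,3)=live, (3,1)=live.
Check: live-neighbor counts of every cell in the completed generation 0:
22311
13221
24431
12321
13331
01110
Applying B3/S23 to generation 0 with these counts gives:
.OO..
.OO..
...O.
.OOO.
.OOO.
.....
which matches the target exactly.

Answer: .O.O.
O.O..
.....
.OOO.
..O..
.....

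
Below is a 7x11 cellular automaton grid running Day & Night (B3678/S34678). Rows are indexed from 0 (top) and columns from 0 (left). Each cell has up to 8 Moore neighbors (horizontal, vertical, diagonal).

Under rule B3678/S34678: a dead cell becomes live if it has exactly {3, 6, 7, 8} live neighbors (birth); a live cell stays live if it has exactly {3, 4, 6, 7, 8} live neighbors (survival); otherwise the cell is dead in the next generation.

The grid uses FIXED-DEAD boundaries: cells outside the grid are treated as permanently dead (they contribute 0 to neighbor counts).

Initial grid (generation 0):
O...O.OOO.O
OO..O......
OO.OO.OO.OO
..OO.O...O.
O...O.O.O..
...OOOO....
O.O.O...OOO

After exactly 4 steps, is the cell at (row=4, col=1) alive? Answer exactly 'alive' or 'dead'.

Simulating step by step:
Generation 0 (given above): 35 live cells
Generation 1: 27 live cells
.O...O.....
OOO.O.....O
OO.OO...O..
O.OO.O...OO
..O..OOO...
.O.OO...O..
....O......
Generation 2: 29 live cells
OOO........
O.O.OO.....
OOO.OO....O
..OO.O.OO..
..O..OO.OO.
..OOO.OO...
...O.......
Generation 3: 30 live cells
.O.O.......
OOO.OO.....
..OO.O.....
..OO.O.OO..
.OOO.O.OO..
..OOO.OOO..
..OOO......
Generation 4: 28 live cells
OO..O......
.O..O......
....OO.....
..O.O..OO..
.OOOOOOO.O.
..OO..OOO..
..O.OO.O...

Cell (4,1) at generation 4: 1 -> alive

Answer: alive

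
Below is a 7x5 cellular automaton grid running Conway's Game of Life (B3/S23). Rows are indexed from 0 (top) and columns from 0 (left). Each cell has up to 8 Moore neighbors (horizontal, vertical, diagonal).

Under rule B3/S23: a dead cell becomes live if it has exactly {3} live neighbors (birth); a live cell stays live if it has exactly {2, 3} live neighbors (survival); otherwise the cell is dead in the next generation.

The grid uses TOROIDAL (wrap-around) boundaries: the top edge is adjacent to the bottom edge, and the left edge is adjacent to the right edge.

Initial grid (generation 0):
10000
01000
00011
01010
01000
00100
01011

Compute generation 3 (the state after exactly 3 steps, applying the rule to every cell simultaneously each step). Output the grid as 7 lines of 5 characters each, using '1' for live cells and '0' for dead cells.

Answer: 00000
00000
01010
01100
00100
00000
00000

Derivation:
Simulating step by step:
Generation 0 (given above): 11 live cells
Generation 1: 22 live cells
11101
10001
10011
10011
01000
11110
11111
Generation 2: 5 live cells
00000
00100
01000
01110
00000
00000
00000
Generation 3: 5 live cells
(generation 3 grid is the final answer)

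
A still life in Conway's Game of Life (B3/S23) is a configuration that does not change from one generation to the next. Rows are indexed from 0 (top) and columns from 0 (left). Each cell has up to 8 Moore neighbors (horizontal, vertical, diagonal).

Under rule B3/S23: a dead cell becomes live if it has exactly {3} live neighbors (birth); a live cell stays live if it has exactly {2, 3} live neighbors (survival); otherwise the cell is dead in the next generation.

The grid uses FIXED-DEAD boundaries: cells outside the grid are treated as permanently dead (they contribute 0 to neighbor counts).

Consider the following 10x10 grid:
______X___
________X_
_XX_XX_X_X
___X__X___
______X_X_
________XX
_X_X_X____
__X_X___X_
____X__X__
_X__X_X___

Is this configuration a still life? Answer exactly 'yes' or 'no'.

Answer: no

Derivation:
Compute generation 1 and compare to generation 0 (given above):
Generation 1:
__________
_____XXXX_
__XXXXXXX_
__XXX_X_X_
________XX
_______XXX
__XXX___XX
__X_XX____
____X__X__
_____X____
Cell (0,6) differs: gen0=1 vs gen1=0 -> NOT a still life.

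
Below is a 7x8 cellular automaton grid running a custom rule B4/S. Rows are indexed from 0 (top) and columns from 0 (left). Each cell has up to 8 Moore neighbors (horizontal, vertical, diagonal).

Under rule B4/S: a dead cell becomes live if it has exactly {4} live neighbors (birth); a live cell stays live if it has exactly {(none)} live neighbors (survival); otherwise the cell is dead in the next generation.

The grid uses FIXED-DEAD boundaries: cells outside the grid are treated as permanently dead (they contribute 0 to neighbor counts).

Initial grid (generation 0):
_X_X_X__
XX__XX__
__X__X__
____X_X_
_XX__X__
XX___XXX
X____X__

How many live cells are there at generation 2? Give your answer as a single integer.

Answer: 0

Derivation:
Simulating step by step:
Generation 0 (given above): 21 live cells
Generation 1: 5 live cells
____X___
__X_____
____X___
_____X__
________
________
______X_
Generation 2: 0 live cells
________
________
________
________
________
________
________
Population at generation 2: 0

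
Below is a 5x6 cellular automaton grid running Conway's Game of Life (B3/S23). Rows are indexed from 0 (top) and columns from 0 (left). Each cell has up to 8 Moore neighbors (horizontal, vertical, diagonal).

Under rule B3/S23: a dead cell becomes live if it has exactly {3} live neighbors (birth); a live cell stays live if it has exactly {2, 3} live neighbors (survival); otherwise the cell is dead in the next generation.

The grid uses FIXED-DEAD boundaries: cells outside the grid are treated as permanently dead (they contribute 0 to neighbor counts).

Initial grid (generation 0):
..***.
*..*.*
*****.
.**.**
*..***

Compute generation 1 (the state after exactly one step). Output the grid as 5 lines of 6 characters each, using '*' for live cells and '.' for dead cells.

Simulating step by step:
Generation 0 (given above): 19 live cells
Generation 1: 10 live cells
(generation 1 grid is the final answer)

Answer: ..***.
*....*
*.....
......
.***.*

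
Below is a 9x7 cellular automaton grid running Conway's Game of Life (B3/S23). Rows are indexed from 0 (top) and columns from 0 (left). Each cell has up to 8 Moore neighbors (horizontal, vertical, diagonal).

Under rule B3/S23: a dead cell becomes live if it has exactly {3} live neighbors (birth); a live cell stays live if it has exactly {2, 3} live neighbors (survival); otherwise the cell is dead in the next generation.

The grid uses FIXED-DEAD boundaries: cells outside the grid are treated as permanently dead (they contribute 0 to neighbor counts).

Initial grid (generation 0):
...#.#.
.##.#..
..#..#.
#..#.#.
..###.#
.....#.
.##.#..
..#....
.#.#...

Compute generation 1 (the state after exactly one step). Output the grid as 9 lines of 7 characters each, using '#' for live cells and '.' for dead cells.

Answer: ..###..
.##.##.
..#..#.
.#...##
..##..#
.#...#.
.###...
.......
..#....

Derivation:
Simulating step by step:
Generation 0 (given above): 21 live cells
Generation 1: 21 live cells
(generation 1 grid is the final answer)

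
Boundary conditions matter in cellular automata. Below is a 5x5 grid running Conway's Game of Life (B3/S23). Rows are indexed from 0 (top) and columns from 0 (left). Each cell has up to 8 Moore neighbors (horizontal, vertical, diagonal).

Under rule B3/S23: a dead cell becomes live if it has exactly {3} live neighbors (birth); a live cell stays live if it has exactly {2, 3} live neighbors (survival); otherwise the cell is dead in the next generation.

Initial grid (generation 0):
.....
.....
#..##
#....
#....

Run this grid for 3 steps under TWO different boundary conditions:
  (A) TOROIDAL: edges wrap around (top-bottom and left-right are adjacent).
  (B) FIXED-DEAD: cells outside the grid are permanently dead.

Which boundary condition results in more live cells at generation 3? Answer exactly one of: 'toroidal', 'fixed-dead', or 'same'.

Under TOROIDAL boundary, generation 3:
.....
#...#
.#.#.
.#..#
#....
Population = 7

Under FIXED-DEAD boundary, generation 3:
.....
.....
.....
.....
.....
Population = 0

Comparison: toroidal=7, fixed-dead=0 -> toroidal

Answer: toroidal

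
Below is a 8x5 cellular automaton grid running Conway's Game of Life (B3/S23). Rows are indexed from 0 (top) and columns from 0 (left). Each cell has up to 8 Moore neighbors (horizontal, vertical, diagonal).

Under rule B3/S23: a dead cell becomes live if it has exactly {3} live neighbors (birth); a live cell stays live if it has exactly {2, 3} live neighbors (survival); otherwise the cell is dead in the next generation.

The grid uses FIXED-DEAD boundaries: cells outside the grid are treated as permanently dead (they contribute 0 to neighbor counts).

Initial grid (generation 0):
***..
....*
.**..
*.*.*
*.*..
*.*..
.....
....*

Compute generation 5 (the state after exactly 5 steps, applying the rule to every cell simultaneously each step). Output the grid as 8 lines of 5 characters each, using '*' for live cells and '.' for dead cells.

Answer: .....
..*..
...*.
..**.
..*..
.....
.....
.....

Derivation:
Simulating step by step:
Generation 0 (given above): 14 live cells
Generation 1: 9 live cells
.*...
*..*.
.**..
*.*..
*.*..
.....
.....
.....
Generation 2: 7 live cells
.....
*....
*.**.
*.**.
.....
.....
.....
.....
Generation 3: 6 live cells
.....
.*...
*.**.
..**.
.....
.....
.....
.....
Generation 4: 6 live cells
.....
.**..
...*.
.***.
.....
.....
.....
.....
Generation 5: 5 live cells
(generation 5 grid is the final answer)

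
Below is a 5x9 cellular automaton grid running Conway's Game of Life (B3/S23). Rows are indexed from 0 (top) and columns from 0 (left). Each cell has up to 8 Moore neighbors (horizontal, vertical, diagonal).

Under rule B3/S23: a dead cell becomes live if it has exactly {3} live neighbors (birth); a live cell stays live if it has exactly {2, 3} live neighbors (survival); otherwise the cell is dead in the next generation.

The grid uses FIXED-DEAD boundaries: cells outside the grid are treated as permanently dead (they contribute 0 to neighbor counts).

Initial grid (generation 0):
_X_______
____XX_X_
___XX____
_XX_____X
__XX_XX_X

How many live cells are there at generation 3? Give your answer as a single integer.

Simulating step by step:
Generation 0 (given above): 14 live cells
Generation 1: 14 live cells
_________
___XXX___
__XXXX___
_X___X_X_
_XXX___X_
Generation 2: 9 live cells
____X____
__X__X___
__X______
_X___X___
_XX___X__
Generation 3: 6 live cells
_________
___X_____
_XX______
_X_______
_XX______
Population at generation 3: 6

Answer: 6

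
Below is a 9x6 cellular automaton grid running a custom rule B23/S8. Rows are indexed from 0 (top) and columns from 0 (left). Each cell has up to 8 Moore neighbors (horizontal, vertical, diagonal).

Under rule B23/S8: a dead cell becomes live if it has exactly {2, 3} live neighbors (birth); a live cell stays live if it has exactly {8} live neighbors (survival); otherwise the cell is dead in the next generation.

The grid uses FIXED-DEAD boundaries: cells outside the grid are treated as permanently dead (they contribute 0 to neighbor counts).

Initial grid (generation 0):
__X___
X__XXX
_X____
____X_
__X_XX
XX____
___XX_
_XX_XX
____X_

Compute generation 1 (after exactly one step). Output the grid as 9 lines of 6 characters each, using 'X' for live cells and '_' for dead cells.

Simulating step by step:
Generation 0 (given above): 19 live cells
Generation 1: 25 live cells
(generation 1 grid is the final answer)

Answer: _X_XXX
_XX___
X_XX_X
_XXX_X
XX_X__
__X__X
X____X
______
_XXX_X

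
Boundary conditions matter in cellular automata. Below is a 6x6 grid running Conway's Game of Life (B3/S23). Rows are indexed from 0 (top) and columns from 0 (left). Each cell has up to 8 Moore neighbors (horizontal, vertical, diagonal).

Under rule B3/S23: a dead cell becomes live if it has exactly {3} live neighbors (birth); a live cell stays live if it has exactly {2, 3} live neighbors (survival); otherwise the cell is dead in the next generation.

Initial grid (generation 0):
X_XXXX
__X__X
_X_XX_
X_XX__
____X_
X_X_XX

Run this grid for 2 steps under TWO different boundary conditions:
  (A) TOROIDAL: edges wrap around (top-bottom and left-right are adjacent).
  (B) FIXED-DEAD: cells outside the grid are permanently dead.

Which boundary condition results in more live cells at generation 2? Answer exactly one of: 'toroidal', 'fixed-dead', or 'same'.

Under TOROIDAL boundary, generation 2:
_X____
XX___X
_XX_XX
__X___
X_X___
__X__X
Population = 13

Under FIXED-DEAD boundary, generation 2:
__XXXX
_X___X
_XX___
_XX_XX
_XX__X
___X_X
Population = 17

Comparison: toroidal=13, fixed-dead=17 -> fixed-dead

Answer: fixed-dead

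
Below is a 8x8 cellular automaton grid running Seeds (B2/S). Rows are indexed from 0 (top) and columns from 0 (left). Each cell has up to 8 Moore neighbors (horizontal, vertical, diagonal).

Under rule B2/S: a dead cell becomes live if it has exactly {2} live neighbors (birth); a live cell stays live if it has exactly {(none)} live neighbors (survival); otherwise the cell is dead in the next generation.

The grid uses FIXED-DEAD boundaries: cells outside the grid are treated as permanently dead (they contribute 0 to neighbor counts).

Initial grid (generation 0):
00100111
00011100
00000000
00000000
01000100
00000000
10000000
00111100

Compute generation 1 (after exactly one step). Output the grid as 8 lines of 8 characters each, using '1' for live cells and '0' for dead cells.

Answer: 00000000
00100001
00010100
00000000
00000000
11000000
01100100
01000000

Derivation:
Simulating step by step:
Generation 0 (given above): 14 live cells
Generation 1: 10 live cells
(generation 1 grid is the final answer)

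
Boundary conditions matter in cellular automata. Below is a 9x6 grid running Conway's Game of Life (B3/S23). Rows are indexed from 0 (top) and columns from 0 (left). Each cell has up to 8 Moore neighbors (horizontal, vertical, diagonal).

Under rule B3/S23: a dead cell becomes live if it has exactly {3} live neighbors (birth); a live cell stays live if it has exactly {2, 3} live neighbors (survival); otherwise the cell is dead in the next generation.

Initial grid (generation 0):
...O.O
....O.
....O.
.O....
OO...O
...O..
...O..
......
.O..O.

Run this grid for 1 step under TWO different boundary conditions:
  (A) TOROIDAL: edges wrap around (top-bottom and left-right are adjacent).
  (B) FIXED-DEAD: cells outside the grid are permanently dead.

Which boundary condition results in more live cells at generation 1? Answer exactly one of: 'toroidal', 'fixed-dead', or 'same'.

Answer: toroidal

Derivation:
Under TOROIDAL boundary, generation 1:
...O.O
...OOO
......
.O...O
OOO...
O.O.O.
......
......
....O.
Population = 14

Under FIXED-DEAD boundary, generation 1:
....O.
...OOO
......
OO....
OOO...
..O.O.
......
......
......
Population = 11

Comparison: toroidal=14, fixed-dead=11 -> toroidal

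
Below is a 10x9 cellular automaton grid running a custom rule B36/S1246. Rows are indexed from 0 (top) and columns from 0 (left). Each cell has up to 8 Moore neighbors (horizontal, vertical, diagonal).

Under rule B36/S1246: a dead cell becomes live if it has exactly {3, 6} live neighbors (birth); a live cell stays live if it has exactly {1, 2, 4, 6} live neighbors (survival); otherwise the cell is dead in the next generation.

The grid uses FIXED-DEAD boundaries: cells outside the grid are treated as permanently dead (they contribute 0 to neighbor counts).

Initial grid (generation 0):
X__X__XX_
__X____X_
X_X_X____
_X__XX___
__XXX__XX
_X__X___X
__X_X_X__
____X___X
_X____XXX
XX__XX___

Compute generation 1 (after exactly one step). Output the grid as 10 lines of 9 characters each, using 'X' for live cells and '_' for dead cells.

Simulating step by step:
Generation 0 (given above): 33 live cells
Generation 1: 38 live cells
(generation 1 grid is the final answer)

Answer: ___X__XX_
__X___XX_
X_X_XX___
___XX____
_X_XX__XX
_X_X____X
__X_X__X_
___XX_X_X
XX__X_X_X
XX__XXXX_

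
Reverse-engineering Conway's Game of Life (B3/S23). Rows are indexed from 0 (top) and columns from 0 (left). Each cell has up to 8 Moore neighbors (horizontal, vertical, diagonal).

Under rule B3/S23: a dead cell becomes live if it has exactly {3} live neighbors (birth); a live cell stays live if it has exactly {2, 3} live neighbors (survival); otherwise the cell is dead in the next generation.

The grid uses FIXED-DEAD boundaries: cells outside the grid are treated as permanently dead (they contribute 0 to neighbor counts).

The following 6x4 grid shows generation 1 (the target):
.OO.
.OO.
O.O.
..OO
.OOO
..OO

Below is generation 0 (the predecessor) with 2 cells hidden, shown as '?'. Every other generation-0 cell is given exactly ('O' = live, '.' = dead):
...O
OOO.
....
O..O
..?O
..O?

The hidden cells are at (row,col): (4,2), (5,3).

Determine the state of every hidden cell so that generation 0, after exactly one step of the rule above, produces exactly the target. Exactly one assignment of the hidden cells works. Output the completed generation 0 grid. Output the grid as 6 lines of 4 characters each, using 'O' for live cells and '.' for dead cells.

Hidden generation-0 cells (in order): (4,2), (5,3).
A hidden cell only influences target cells in its own 3x3 neighborhood. Try each of the 2^2 = 4 assignments, step the completed generation 0 forward once under B3/S23, and compare with the target:
  (4,2)=. (5,3)=. -> step gives (3,2)='.' but target has 'O' -> reject
  (4,2)=. (5,3)=O -> step gives (3,2)='.' but target has 'O' -> reject
  (4,2)=O (5,3)=. -> step reproduces the target at every cell -> ACCEPT
  (4,2)=O (5,3)=O -> step gives (4,2)='.' but target has 'O' -> reject
Unique solution: (4,2)=live, (5,3)=dead.
Check: live-neighbor counts of every cell in the completed generation 0:
2331
1222
3432
0232
1333
0223
Applying B3/S23 to generation 0 with these counts gives:
.OO.
.OO.
O.O.
..OO
.OOO
..OO
which matches the target exactly.

Answer: ...O
OOO.
....
O..O
..OO
..O.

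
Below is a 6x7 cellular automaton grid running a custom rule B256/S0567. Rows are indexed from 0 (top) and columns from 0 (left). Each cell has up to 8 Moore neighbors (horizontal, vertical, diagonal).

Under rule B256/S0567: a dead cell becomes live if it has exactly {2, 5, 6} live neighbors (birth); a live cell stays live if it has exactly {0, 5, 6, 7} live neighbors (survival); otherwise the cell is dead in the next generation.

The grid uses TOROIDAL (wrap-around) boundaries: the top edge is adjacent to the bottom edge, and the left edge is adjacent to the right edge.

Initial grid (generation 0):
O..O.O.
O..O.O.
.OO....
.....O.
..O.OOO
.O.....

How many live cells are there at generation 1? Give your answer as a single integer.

Simulating step by step:
Generation 0 (given above): 14 live cells
Generation 1: 7 live cells
.......
.......
O..O.O.
O......
OO.O...
.......
Population at generation 1: 7

Answer: 7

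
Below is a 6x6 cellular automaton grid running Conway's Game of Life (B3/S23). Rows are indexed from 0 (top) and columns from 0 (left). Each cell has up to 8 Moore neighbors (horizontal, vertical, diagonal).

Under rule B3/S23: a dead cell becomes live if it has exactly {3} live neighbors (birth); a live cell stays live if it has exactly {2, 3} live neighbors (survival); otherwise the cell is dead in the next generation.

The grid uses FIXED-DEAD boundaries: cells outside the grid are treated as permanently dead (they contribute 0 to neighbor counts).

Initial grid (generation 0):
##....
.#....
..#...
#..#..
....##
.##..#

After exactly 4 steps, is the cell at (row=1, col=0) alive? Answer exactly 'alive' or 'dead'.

Simulating step by step:
Generation 0 (given above): 11 live cells
Generation 1: 16 live cells
##....
###...
.##...
...##.
.#####
....##
Generation 2: 7 live cells
#.#...
......
#.....
.....#
..#...
..#..#
Generation 3: 1 live cells
......
.#....
......
......
......
......
Generation 4: 0 live cells
......
......
......
......
......
......

Cell (1,0) at generation 4: 0 -> dead

Answer: dead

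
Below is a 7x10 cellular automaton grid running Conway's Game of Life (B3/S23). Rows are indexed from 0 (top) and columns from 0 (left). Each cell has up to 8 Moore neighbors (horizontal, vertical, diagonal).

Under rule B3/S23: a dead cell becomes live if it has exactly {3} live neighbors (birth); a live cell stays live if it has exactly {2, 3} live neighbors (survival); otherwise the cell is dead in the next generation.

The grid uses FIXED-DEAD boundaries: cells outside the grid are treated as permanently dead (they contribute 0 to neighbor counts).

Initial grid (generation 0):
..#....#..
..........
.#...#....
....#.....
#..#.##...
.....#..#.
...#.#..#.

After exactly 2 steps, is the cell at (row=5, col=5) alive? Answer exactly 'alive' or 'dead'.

Answer: alive

Derivation:
Simulating step by step:
Generation 0 (given above): 14 live cells
Generation 1: 7 live cells
..........
..........
..........
....#.#...
.....##...
.....#.#..
....#.....
Generation 2: 5 live cells
..........
..........
..........
......#...
....#..#..
....##....
..........

Cell (5,5) at generation 2: 1 -> alive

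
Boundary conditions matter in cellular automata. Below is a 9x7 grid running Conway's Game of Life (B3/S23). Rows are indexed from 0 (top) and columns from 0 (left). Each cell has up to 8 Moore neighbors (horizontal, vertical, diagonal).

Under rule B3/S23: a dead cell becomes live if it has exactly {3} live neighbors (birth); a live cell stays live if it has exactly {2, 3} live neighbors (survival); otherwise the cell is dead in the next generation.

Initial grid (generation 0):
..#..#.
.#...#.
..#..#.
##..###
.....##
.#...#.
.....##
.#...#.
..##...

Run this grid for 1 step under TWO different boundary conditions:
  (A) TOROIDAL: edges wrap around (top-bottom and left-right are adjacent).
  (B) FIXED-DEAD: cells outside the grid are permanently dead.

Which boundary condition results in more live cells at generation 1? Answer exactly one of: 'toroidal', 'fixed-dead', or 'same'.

Under TOROIDAL boundary, generation 1:
.####..
.##.###
..#....
##..#..
.#.....
#...#..
#...###
..#.###
.####..
Population = 28

Under FIXED-DEAD boundary, generation 1:
.......
.##.###
#.#....
.#..#..
##.....
....#..
....###
..#.###
..#....
Population = 20

Comparison: toroidal=28, fixed-dead=20 -> toroidal

Answer: toroidal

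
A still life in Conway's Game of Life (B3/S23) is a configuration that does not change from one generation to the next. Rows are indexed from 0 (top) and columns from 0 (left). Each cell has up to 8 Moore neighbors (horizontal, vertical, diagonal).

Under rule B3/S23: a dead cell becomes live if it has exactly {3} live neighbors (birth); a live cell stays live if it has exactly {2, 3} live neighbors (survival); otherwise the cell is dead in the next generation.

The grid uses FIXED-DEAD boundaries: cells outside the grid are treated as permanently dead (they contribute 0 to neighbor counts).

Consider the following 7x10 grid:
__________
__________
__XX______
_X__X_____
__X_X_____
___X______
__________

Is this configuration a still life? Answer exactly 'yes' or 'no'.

Answer: yes

Derivation:
Compute generation 1 and compare to generation 0 (given above):
Generation 1:
__________
__________
__XX______
_X__X_____
__X_X_____
___X______
__________
The grids are IDENTICAL -> still life.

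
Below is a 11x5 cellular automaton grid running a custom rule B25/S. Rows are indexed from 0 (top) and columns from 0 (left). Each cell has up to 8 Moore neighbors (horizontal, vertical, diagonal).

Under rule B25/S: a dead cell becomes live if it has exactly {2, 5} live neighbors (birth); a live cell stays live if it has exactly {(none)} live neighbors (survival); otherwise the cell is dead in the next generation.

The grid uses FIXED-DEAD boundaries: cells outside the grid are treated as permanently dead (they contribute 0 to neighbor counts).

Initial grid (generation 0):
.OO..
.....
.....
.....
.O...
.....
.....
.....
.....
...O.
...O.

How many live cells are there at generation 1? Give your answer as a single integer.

Simulating step by step:
Generation 0 (given above): 5 live cells
Generation 1: 6 live cells
.....
.OO..
.....
.....
.....
.....
.....
.....
.....
..O.O
..O.O
Population at generation 1: 6

Answer: 6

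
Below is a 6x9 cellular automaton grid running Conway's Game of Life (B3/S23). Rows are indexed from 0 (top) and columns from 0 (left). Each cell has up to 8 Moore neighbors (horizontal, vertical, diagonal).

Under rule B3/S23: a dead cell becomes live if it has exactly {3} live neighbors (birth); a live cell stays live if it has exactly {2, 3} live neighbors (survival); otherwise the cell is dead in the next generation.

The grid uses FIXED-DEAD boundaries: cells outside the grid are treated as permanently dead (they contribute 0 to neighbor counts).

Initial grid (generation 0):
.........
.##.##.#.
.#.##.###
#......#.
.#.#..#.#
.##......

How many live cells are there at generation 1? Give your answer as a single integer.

Simulating step by step:
Generation 0 (given above): 19 live cells
Generation 1: 21 live cells
.........
.##.##.##
##.##...#
##.###...
##.....#.
.##......
Population at generation 1: 21

Answer: 21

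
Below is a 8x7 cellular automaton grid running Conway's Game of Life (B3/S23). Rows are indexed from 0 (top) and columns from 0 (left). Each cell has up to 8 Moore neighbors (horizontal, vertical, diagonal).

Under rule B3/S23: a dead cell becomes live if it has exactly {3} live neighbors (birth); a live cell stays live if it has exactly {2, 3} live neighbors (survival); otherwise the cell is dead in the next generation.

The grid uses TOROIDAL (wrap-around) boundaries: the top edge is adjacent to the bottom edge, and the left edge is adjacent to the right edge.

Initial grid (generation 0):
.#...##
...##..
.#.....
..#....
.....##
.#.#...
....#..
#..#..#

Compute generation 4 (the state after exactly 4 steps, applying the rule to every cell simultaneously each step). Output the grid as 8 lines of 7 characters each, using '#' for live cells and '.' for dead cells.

Answer: .......
.......
######.
######.
...#...
..##..#
..#...#
##....#

Derivation:
Simulating step by step:
Generation 0 (given above): 15 live cells
Generation 1: 20 live cells
..##.##
#.#.##.
..##...
.......
..#....
....##.
#.###..
#...#.#
Generation 2: 15 live cells
..#....
.....#.
.####..
..##...
.......
.##.##.
##.....
#......
Generation 3: 15 live cells
.......
.#..#..
.#..#..
.#..#..
.#..#..
###....
#.#...#
#......
Generation 4: 21 live cells
(generation 4 grid is the final answer)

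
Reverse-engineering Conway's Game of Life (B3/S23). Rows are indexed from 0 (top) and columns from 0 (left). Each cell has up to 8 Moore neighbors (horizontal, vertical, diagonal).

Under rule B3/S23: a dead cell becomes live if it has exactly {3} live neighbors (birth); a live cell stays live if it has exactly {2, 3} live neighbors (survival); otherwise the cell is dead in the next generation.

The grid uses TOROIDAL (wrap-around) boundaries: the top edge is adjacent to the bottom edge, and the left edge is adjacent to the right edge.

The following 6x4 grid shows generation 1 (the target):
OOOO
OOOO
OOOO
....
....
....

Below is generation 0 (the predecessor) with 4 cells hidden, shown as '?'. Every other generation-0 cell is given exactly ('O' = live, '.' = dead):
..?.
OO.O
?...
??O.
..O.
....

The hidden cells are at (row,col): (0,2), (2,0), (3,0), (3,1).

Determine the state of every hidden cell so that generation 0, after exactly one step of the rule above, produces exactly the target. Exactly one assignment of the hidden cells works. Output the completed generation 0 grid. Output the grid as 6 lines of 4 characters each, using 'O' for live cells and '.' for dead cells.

Answer: ..O.
OO.O
....
..O.
..O.
....

Derivation:
Hidden generation-0 cells (in order): (0,2), (2,0), (3,0), (3,1).
A hidden cell only influences target cells in its own 3x3 neighborhood. Try each of the 2^4 = 16 assignments, step the completed generation 0 forward once under B3/S23, and compare with the target:
  (0,2)=. (2,0)=. (3,0)=. (3,1)=. -> step gives (0,1)='.' but target has 'O' -> reject
  (0,2)=. (2,0)=. (3,0)=. (3,1)=O -> step gives (0,1)='.' but target has 'O' -> reject
  (0,2)=. (2,0)=. (3,0)=O (3,1)=. -> step gives (0,1)='.' but target has 'O' -> reject
  (0,2)=. (2,0)=. (3,0)=O (3,1)=O -> step gives (0,1)='.' but target has 'O' -> reject
  (0,2)=. (2,0)=O (3,0)=. (3,1)=. -> step gives (0,1)='.' but target has 'O' -> reject
  (0,2)=. (2,0)=O (3,0)=. (3,1)=O -> step gives (0,1)='.' but target has 'O' -> reject
  (0,2)=. (2,0)=O (3,0)=O (3,1)=. -> step gives (0,1)='.' but target has 'O' -> reject
  (0,2)=. (2,0)=O (3,0)=O (3,1)=O -> step gives (0,1)='.' but target has 'O' -> reject
  (0,2)=O (2,0)=. (3,0)=. (3,1)=. -> step reproduces the target at every cell -> ACCEPT
  (0,2)=O (2,0)=. (3,0)=. (3,1)=O -> step gives (2,0)='.' but target has 'O' -> reject
  (0,2)=O (2,0)=. (3,0)=O (3,1)=. -> step gives (2,0)='.' but target has 'O' -> reject
  (0,2)=O (2,0)=. (3,0)=O (3,1)=O -> step gives (2,0)='.' but target has 'O' -> reject
  (0,2)=O (2,0)=O (3,0)=. (3,1)=. -> step gives (2,1)='.' but target has 'O' -> reject
  (0,2)=O (2,0)=O (3,0)=. (3,1)=O -> step gives (2,0)='.' but target has 'O' -> reject
  (0,2)=O (2,0)=O (3,0)=O (3,1)=. -> step gives (2,0)='.' but target has 'O' -> reject
  (0,2)=O (2,0)=O (3,0)=O (3,1)=O -> step gives (2,0)='.' but target has 'O' -> reject
Unique solution: (0,2)=live, (2,0)=dead, (3,0)=dead, (3,1)=dead.
Check: live-neighbor counts of every cell in the completed generation 0:
3323
2232
3333
0212
0212
0222
Applying B3/S23 to generation 0 with these counts gives:
OOOO
OOOO
OOOO
....
....
....
which matches the target exactly.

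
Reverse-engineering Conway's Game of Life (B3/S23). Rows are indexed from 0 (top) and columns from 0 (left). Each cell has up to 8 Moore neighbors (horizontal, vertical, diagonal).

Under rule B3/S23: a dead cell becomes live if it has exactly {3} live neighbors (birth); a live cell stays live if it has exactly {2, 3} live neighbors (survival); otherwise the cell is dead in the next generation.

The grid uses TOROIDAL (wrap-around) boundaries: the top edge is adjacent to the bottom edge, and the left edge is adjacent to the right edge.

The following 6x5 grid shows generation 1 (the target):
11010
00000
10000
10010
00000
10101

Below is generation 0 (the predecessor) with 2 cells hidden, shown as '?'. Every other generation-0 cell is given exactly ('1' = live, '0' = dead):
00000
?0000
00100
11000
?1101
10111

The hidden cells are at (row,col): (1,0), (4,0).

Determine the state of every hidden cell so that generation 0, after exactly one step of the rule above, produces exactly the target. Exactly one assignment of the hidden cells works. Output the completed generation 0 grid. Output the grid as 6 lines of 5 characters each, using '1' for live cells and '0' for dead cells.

Answer: 00000
10000
00100
11000
01101
10111

Derivation:
Hidden generation-0 cells (in order): (1,0), (4,0).
A hidden cell only influences target cells in its own 3x3 neighborhood. Try each of the 2^2 = 4 assignments, step the completed generation 0 forward once under B3/S23, and compare with the target:
  (1,0)=0 (4,0)=0 -> step gives (0,0)='0' but target has '1' -> reject
  (1,0)=0 (4,0)=1 -> step gives (0,0)='0' but target has '1' -> reject
  (1,0)=1 (4,0)=0 -> step reproduces the target at every cell -> ACCEPT
  (1,0)=1 (4,0)=1 -> step gives (3,0)='0' but target has '1' -> reject
Unique solution: (1,0)=live, (4,0)=dead.
Check: live-neighbor counts of every cell in the completed generation 0:
33234
02111
34112
34432
65454
34343
Applying B3/S23 to generation 0 with these counts gives:
11010
00000
10000
10010
00000
10101
which matches the target exactly.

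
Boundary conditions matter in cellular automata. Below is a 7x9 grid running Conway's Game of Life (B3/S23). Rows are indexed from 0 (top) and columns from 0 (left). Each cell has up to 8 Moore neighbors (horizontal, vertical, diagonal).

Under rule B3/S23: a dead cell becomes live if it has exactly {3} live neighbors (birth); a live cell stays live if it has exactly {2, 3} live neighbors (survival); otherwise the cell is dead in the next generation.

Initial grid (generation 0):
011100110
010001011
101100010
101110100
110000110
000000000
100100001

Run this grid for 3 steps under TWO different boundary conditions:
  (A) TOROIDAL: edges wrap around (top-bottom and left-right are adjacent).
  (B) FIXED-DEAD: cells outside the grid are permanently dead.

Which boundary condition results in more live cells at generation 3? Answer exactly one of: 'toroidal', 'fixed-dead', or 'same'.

Under TOROIDAL boundary, generation 3:
000000001
101100101
001010000
001100000
000000000
000001010
000000101
Population = 14

Under FIXED-DEAD boundary, generation 3:
000000000
100000100
101000011
100100001
001100011
000000000
000000000
Population = 13

Comparison: toroidal=14, fixed-dead=13 -> toroidal

Answer: toroidal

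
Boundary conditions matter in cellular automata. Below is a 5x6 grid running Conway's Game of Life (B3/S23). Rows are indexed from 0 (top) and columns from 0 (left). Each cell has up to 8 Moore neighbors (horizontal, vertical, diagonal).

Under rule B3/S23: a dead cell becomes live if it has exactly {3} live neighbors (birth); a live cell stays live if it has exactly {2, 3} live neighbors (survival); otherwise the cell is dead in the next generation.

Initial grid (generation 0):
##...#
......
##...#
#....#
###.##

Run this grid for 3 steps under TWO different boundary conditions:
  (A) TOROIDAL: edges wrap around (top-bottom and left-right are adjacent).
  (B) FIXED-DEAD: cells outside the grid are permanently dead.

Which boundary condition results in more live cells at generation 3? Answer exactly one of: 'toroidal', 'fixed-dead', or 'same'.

Answer: fixed-dead

Derivation:
Under TOROIDAL boundary, generation 3:
......
......
..#...
.#.#..
.#.#..
Population = 5

Under FIXED-DEAD boundary, generation 3:
......
......
......
.#####
...###
Population = 8

Comparison: toroidal=5, fixed-dead=8 -> fixed-dead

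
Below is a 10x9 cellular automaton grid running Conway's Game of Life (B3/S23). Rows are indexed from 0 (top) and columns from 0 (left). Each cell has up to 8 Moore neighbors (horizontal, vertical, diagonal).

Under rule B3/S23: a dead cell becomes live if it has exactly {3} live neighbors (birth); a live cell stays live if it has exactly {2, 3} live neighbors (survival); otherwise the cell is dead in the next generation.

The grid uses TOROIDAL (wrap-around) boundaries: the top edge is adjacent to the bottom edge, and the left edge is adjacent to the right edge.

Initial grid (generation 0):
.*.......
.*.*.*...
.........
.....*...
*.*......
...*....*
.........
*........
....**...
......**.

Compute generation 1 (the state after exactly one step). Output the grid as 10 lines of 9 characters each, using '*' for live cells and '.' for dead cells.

Simulating step by step:
Generation 0 (given above): 14 live cells
Generation 1: 8 live cells
(generation 1 grid is the final answer)

Answer: ..*...*..
..*......
....*....
.........
.........
.........
.........
.........
.....**..
.....**..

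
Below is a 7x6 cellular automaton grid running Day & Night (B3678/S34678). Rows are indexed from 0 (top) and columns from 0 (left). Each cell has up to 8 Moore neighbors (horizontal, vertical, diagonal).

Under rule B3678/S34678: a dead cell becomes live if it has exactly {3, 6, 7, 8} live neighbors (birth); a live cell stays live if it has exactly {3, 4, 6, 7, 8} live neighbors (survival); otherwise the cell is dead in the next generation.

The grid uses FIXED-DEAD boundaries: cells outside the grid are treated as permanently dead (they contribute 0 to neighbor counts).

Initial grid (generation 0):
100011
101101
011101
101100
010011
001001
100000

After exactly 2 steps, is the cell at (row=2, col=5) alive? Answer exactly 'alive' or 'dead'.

Simulating step by step:
Generation 0 (given above): 20 live cells
Generation 1: 15 live cells
010110
001111
101000
000101
010010
010010
000000
Generation 2: 15 live cells
000111
001010
011001
011010
001111
000000
000000

Cell (2,5) at generation 2: 1 -> alive

Answer: alive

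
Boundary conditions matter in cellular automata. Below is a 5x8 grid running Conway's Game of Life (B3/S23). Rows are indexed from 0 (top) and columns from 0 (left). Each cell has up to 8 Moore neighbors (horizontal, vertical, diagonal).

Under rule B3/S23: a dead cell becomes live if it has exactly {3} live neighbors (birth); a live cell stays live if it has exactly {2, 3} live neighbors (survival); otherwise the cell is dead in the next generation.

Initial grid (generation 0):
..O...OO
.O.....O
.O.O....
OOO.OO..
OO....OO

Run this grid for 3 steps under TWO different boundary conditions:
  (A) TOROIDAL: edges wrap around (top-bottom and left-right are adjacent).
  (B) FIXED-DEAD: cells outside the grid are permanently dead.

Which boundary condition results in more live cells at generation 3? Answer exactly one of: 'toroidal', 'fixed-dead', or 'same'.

Answer: toroidal

Derivation:
Under TOROIDAL boundary, generation 3:
.O..O...
.O......
.O..O...
.O....O.
.OOOO...
Population = 11

Under FIXED-DEAD boundary, generation 3:
.....O.O
.....O..
..OO.O.O
..O...OO
........
Population = 10

Comparison: toroidal=11, fixed-dead=10 -> toroidal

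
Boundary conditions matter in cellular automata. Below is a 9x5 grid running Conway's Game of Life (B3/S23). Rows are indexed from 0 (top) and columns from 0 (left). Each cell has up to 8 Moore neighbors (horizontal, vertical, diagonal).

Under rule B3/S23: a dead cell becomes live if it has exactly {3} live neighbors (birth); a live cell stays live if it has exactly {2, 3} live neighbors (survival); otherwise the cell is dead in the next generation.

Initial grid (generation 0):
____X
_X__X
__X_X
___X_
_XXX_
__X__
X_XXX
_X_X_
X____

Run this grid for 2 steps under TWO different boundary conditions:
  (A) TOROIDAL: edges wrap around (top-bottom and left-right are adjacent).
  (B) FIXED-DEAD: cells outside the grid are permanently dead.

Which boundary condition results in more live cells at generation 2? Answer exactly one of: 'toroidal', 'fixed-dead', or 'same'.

Under TOROIDAL boundary, generation 2:
___XX
____X
_X__X
_X__X
_XX_X
XX___
XX__X
_X_X_
X__XX
Population = 20

Under FIXED-DEAD boundary, generation 2:
_____
___X_
____X
_X__X
__XXX
___XX
____X
___XX
_____
Population = 12

Comparison: toroidal=20, fixed-dead=12 -> toroidal

Answer: toroidal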